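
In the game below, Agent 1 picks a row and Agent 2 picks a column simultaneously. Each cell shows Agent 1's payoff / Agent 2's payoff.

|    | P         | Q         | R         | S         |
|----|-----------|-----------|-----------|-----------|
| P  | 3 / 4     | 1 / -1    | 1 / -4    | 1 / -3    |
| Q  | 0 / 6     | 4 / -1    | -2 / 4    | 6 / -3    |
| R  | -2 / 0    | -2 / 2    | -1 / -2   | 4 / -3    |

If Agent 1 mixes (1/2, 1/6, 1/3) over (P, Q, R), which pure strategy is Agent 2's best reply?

P

Agent 2's best reply maximizes expected payoff against the mix.
P: (1/2)·4 + (1/6)·6 + (1/3)·0 = 3
Q: (1/2)·(-1) + (1/6)·(-1) + (1/3)·2 = 0
R: (1/2)·(-4) + (1/6)·4 + (1/3)·(-2) = -2
S: (1/2)·(-3) + (1/6)·(-3) + (1/3)·(-3) = -3
Highest expected payoff is 3, from P.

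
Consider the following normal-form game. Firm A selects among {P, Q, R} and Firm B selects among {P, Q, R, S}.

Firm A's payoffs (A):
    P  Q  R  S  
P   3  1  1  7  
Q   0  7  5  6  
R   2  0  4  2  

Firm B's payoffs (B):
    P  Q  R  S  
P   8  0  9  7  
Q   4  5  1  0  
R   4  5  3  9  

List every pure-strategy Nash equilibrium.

Check mutual best responses: a cell is a NE iff neither player can gain by unilaterally deviating.
Firm A's best responses — vs P: P (payoff 3); vs Q: Q (payoff 7); vs R: Q (payoff 5); vs S: P (payoff 7).
Firm B's best responses — vs P: R (payoff 9); vs Q: Q (payoff 5); vs R: S (payoff 9).
The only mutual best response is (Q, Q); neither player gains by switching there.

(Q, Q)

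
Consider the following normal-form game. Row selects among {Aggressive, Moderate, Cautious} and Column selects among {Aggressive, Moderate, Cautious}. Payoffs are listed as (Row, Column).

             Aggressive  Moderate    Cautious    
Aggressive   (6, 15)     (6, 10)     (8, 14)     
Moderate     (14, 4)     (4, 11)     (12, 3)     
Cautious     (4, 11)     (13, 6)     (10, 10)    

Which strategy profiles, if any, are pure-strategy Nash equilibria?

Find each player's best response to every opponent strategy; NE are the intersections.
Row's best responses — vs Aggressive: Moderate (payoff 14); vs Moderate: Cautious (payoff 13); vs Cautious: Moderate (payoff 12).
Column's best responses — vs Aggressive: Aggressive (payoff 15); vs Moderate: Moderate (payoff 11); vs Cautious: Aggressive (payoff 11).
No cell has both players best-responding. For instance, Row's best reply to Cautious is Moderate, but against Moderate Column prefers Moderate over Cautious.

There is no pure-strategy Nash equilibrium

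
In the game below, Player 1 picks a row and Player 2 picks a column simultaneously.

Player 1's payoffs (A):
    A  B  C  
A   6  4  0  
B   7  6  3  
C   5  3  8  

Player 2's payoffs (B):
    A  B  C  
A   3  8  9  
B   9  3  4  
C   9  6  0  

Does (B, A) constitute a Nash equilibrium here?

Yes

Holding Player 2 at A: Player 1 gets 7 from B, versus 6 from A, 5 from C. No profitable deviation for Player 1.
Holding Player 1 at B: Player 2 gets 9 from A, versus 3 from B, 4 from C. No profitable deviation for Player 2 either.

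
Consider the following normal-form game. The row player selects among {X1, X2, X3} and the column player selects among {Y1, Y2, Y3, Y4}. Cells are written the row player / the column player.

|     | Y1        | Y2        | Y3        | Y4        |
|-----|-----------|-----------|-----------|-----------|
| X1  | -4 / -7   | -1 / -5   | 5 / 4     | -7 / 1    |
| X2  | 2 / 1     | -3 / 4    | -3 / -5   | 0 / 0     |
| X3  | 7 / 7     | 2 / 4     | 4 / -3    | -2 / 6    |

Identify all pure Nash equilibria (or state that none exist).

(X1, Y3) and (X3, Y1)

A profile is a Nash equilibrium when each player is best-responding to the other.
The row player's best responses — vs Y1: X3 (payoff 7); vs Y2: X3 (payoff 2); vs Y3: X1 (payoff 5); vs Y4: X2 (payoff 0).
The column player's best responses — vs X1: Y3 (payoff 4); vs X2: Y2 (payoff 4); vs X3: Y1 (payoff 7).
Mutual best responses occur at (X1, Y3) and (X3, Y1); at each, neither player gains by switching.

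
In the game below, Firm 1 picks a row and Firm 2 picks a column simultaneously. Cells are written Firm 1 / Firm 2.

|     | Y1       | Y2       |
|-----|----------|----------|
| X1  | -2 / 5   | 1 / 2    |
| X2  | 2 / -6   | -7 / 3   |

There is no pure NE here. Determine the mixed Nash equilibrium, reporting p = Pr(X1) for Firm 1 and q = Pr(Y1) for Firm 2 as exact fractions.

p = 3/4, q = 2/3

In a mixed NE each player is indifferent between their pure strategies, so the opponent's mix sets the indifference.
Firm 2 indifferent between Y1 and Y2: p·5 + (1−p)·(-6) = p·2 + (1−p)·3 ⟹ (-6) + 11p = 3 + (-1)p ⟹ p = 3/4.
Firm 1 indifferent between X1 and X2: q·(-2) + (1−q)·1 = q·2 + (1−q)·(-7) ⟹ 1 + (-3)q = (-7) + 9q ⟹ q = 2/3.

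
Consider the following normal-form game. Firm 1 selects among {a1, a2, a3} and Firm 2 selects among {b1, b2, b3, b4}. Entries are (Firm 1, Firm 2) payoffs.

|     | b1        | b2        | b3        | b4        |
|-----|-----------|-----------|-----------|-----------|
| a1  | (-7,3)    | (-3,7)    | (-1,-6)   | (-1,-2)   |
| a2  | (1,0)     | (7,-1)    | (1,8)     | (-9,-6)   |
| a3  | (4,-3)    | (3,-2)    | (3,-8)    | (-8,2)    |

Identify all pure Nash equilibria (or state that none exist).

Check mutual best responses: a cell is a NE iff neither player can gain by unilaterally deviating.
Firm 1's best responses — vs b1: a3 (payoff 4); vs b2: a2 (payoff 7); vs b3: a3 (payoff 3); vs b4: a1 (payoff -1).
Firm 2's best responses — vs a1: b2 (payoff 7); vs a2: b3 (payoff 8); vs a3: b4 (payoff 2).
No cell has both players best-responding. For instance, Firm 1's best reply to b1 is a3, but against a3 Firm 2 prefers b4 over b1.

There is no pure-strategy Nash equilibrium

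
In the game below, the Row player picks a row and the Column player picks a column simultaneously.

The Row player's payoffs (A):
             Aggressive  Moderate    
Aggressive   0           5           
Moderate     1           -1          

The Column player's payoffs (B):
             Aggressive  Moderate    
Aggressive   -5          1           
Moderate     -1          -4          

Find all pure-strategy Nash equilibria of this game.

(Aggressive, Moderate) and (Moderate, Aggressive)

Check mutual best responses: a cell is a NE iff neither player can gain by unilaterally deviating.
The Row player's best responses — vs Aggressive: Moderate (payoff 1); vs Moderate: Aggressive (payoff 5).
The Column player's best responses — vs Aggressive: Moderate (payoff 1); vs Moderate: Aggressive (payoff -1).
Mutual best responses occur at (Aggressive, Moderate) and (Moderate, Aggressive); at each, neither player gains by switching.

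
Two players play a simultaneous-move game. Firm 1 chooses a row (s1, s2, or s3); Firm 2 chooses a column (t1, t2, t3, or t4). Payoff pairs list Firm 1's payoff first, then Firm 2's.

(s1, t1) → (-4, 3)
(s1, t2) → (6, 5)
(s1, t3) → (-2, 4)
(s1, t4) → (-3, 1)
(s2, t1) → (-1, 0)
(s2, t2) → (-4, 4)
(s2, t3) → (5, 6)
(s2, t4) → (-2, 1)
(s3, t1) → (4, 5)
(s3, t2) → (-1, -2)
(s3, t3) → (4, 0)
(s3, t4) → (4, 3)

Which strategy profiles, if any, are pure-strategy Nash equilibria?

(s1, t2), (s2, t3), and (s3, t1)

Find each player's best response to every opponent strategy; NE are the intersections.
Firm 1's best responses — vs t1: s3 (payoff 4); vs t2: s1 (payoff 6); vs t3: s2 (payoff 5); vs t4: s3 (payoff 4).
Firm 2's best responses — vs s1: t2 (payoff 5); vs s2: t3 (payoff 6); vs s3: t1 (payoff 5).
Mutual best responses occur at (s1, t2), (s2, t3), and (s3, t1); at each, neither player gains by switching.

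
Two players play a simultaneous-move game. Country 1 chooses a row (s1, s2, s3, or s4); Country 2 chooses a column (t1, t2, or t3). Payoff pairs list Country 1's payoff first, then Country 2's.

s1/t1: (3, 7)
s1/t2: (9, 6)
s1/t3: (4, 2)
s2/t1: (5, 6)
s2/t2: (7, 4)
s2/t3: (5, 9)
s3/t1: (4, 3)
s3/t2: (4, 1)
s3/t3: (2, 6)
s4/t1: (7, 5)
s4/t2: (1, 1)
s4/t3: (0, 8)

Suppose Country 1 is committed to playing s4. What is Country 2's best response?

With Country 1 fixed at s4, Country 2's payoffs are: t1 → 5, t2 → 1, t3 → 8.
The maximum is 8, achieved by t3.

t3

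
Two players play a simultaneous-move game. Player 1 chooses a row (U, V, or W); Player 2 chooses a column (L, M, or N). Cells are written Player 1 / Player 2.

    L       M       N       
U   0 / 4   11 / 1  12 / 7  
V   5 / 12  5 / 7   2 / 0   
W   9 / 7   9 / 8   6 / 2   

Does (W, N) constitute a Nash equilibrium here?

No

Holding Player 2 at N: Player 1 gets 6 from W but could get 12 by switching to U. Player 1 has a profitable deviation.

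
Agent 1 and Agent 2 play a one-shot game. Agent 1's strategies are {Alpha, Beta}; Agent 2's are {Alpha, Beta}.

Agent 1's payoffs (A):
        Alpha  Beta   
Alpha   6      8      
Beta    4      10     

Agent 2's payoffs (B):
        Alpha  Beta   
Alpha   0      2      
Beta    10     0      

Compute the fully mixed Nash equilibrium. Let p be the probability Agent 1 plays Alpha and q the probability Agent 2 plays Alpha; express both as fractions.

In a mixed NE each player is indifferent between their pure strategies, so the opponent's mix sets the indifference.
Agent 2 indifferent between Alpha and Beta: p·0 + (1−p)·10 = p·2 + (1−p)·0 ⟹ 10 + (-10)p = 0 + 2p ⟹ p = 5/6.
Agent 1 indifferent between Alpha and Beta: q·6 + (1−q)·8 = q·4 + (1−q)·10 ⟹ 8 + (-2)q = 10 + (-6)q ⟹ q = 1/2.

p = 5/6, q = 1/2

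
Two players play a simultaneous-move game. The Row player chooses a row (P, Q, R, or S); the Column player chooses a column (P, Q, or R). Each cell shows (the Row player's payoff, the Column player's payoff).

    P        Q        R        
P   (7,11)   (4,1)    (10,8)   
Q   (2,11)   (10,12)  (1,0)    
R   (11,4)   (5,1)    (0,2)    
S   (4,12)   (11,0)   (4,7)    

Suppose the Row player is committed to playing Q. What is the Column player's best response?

Q

With the Row player fixed at Q, the Column player's payoffs are: P → 11, Q → 12, R → 0.
The maximum is 12, achieved by Q.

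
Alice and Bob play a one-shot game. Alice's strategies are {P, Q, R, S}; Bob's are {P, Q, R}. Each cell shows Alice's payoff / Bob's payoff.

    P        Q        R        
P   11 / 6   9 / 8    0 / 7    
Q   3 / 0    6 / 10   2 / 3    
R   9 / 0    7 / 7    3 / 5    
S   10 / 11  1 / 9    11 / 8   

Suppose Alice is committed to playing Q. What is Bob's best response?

With Alice fixed at Q, Bob's payoffs are: P → 0, Q → 10, R → 3.
The maximum is 10, achieved by Q.

Q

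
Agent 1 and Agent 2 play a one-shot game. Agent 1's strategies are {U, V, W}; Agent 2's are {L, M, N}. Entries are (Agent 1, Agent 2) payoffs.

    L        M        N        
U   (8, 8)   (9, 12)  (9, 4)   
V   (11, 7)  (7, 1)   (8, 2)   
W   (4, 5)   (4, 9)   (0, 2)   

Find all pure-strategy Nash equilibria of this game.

(U, M) and (V, L)

Check mutual best responses: a cell is a NE iff neither player can gain by unilaterally deviating.
Agent 1's best responses — vs L: V (payoff 11); vs M: U (payoff 9); vs N: U (payoff 9).
Agent 2's best responses — vs U: M (payoff 12); vs V: L (payoff 7); vs W: M (payoff 9).
Mutual best responses occur at (U, M) and (V, L); at each, neither player gains by switching.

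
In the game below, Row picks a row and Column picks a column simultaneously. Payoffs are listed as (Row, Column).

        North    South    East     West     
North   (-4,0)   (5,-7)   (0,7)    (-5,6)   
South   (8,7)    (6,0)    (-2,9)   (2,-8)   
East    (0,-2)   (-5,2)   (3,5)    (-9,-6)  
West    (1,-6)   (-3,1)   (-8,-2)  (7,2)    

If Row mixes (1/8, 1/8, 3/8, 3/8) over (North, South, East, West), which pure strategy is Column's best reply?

Column's best reply maximizes expected payoff against the mix.
North: (1/8)·0 + (1/8)·7 + (3/8)·(-2) + (3/8)·(-6) = -17/8
South: (1/8)·(-7) + (1/8)·0 + (3/8)·2 + (3/8)·1 = 1/4
East: (1/8)·7 + (1/8)·9 + (3/8)·5 + (3/8)·(-2) = 25/8
West: (1/8)·6 + (1/8)·(-8) + (3/8)·(-6) + (3/8)·2 = -7/4
Highest expected payoff is 25/8, from East.

East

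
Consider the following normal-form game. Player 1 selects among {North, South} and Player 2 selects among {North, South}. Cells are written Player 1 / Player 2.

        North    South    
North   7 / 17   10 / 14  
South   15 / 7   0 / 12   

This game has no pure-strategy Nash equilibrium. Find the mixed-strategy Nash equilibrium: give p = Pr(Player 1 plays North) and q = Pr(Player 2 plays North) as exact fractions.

Each player's mixing probability is pinned down by making the *other* player indifferent.
Player 2 indifferent between North and South: p·17 + (1−p)·7 = p·14 + (1−p)·12 ⟹ 7 + 10p = 12 + 2p ⟹ p = 5/8.
Player 1 indifferent between North and South: q·7 + (1−q)·10 = q·15 + (1−q)·0 ⟹ 10 + (-3)q = 0 + 15q ⟹ q = 5/9.

p = 5/8, q = 5/9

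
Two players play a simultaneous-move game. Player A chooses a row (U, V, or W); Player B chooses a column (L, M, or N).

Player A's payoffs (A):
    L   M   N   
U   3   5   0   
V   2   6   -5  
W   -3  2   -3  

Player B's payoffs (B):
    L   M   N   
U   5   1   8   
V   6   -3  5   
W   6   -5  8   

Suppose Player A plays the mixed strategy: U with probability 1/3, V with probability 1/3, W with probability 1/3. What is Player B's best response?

N

Compute Player B's expected payoff from each pure strategy against the given mix.
L: (1/3)·5 + (1/3)·6 + (1/3)·6 = 17/3
M: (1/3)·1 + (1/3)·(-3) + (1/3)·(-5) = -7/3
N: (1/3)·8 + (1/3)·5 + (1/3)·8 = 7
Highest expected payoff is 7, from N.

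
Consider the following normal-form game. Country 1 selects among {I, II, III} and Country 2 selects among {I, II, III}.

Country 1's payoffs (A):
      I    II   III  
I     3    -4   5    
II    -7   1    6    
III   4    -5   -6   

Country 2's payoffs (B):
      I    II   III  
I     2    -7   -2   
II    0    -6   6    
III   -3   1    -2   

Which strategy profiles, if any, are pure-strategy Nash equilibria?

(II, III)

Check mutual best responses: a cell is a NE iff neither player can gain by unilaterally deviating.
Country 1's best responses — vs I: III (payoff 4); vs II: II (payoff 1); vs III: II (payoff 6).
Country 2's best responses — vs I: I (payoff 2); vs II: III (payoff 6); vs III: II (payoff 1).
The only mutual best response is (II, III); neither player gains by switching there.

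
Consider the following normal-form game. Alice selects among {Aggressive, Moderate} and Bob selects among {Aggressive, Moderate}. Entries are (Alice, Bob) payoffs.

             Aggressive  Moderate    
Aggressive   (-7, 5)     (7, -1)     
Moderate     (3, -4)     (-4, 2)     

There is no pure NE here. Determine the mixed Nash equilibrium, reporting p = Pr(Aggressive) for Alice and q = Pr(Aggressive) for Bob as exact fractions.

p = 1/2, q = 11/21

Each player's mixing probability is pinned down by making the *other* player indifferent.
Bob indifferent between Aggressive and Moderate: p·5 + (1−p)·(-4) = p·(-1) + (1−p)·2 ⟹ (-4) + 9p = 2 + (-3)p ⟹ p = 1/2.
Alice indifferent between Aggressive and Moderate: q·(-7) + (1−q)·7 = q·3 + (1−q)·(-4) ⟹ 7 + (-14)q = (-4) + 7q ⟹ q = 11/21.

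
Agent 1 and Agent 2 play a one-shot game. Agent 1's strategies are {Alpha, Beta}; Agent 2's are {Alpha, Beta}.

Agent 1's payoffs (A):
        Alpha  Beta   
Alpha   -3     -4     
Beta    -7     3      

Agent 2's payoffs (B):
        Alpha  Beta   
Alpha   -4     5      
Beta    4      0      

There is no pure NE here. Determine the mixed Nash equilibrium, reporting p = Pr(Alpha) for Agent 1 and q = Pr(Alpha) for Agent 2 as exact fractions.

p = 4/13, q = 7/11

Each player's mixing probability is pinned down by making the *other* player indifferent.
Agent 2 indifferent between Alpha and Beta: p·(-4) + (1−p)·4 = p·5 + (1−p)·0 ⟹ 4 + (-8)p = 0 + 5p ⟹ p = 4/13.
Agent 1 indifferent between Alpha and Beta: q·(-3) + (1−q)·(-4) = q·(-7) + (1−q)·3 ⟹ (-4) + 1q = 3 + (-10)q ⟹ q = 7/11.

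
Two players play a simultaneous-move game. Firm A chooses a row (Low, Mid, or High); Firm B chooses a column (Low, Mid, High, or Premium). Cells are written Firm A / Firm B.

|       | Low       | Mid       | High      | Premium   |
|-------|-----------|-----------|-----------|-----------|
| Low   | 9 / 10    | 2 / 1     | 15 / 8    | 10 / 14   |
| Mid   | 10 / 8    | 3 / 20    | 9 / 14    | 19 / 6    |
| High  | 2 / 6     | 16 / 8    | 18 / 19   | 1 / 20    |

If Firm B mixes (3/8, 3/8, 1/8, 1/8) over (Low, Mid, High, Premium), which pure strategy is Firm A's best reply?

Compute Firm A's expected payoff from each pure strategy against the given mix.
Low: (3/8)·9 + (3/8)·2 + (1/8)·15 + (1/8)·10 = 29/4
Mid: (3/8)·10 + (3/8)·3 + (1/8)·9 + (1/8)·19 = 67/8
High: (3/8)·2 + (3/8)·16 + (1/8)·18 + (1/8)·1 = 73/8
Highest expected payoff is 73/8, from High.

High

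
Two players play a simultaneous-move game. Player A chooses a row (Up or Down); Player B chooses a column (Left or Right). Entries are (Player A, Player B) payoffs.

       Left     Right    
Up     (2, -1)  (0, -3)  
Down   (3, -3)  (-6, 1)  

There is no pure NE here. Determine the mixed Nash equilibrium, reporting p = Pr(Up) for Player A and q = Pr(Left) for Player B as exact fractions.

Each player's mixing probability is pinned down by making the *other* player indifferent.
Player B indifferent between Left and Right: p·(-1) + (1−p)·(-3) = p·(-3) + (1−p)·1 ⟹ (-3) + 2p = 1 + (-4)p ⟹ p = 2/3.
Player A indifferent between Up and Down: q·2 + (1−q)·0 = q·3 + (1−q)·(-6) ⟹ 0 + 2q = (-6) + 9q ⟹ q = 6/7.

p = 2/3, q = 6/7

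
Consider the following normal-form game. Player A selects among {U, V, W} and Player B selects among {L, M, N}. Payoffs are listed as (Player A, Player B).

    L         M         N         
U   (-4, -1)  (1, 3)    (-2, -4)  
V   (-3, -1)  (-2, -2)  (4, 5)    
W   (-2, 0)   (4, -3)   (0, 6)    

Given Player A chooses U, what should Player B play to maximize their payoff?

With Player A fixed at U, Player B's payoffs are: L → -1, M → 3, N → -4.
The maximum is 3, achieved by M.

M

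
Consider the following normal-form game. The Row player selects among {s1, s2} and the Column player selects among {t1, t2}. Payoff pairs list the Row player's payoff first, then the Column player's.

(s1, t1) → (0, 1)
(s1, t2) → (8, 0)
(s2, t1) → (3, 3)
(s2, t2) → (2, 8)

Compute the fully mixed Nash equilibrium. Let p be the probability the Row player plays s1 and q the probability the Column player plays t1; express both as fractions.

Each player's mixing probability is pinned down by making the *other* player indifferent.
The Column player indifferent between t1 and t2: p·1 + (1−p)·3 = p·0 + (1−p)·8 ⟹ 3 + (-2)p = 8 + (-8)p ⟹ p = 5/6.
The Row player indifferent between s1 and s2: q·0 + (1−q)·8 = q·3 + (1−q)·2 ⟹ 8 + (-8)q = 2 + 1q ⟹ q = 2/3.

p = 5/6, q = 2/3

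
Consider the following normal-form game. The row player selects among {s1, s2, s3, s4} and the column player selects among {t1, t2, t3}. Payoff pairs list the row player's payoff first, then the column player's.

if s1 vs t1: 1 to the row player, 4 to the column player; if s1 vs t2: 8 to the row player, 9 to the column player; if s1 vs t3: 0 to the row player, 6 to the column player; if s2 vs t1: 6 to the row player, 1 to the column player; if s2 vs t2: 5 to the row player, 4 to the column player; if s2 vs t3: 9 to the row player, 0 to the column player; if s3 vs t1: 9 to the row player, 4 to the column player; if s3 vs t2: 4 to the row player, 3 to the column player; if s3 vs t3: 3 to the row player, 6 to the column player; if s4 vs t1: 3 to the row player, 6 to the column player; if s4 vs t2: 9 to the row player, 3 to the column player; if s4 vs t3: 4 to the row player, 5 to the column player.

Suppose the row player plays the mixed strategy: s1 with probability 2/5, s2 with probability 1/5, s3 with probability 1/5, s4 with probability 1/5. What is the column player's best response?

The column player's best reply maximizes expected payoff against the mix.
t1: (2/5)·4 + (1/5)·1 + (1/5)·4 + (1/5)·6 = 19/5
t2: (2/5)·9 + (1/5)·4 + (1/5)·3 + (1/5)·3 = 28/5
t3: (2/5)·6 + (1/5)·0 + (1/5)·6 + (1/5)·5 = 23/5
Highest expected payoff is 28/5, from t2.

t2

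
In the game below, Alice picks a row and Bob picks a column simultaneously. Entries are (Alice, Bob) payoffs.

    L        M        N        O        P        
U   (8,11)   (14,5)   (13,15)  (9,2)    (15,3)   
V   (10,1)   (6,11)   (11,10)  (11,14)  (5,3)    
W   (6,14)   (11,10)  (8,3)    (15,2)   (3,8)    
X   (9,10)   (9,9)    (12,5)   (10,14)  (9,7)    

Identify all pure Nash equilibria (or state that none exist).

(U, N)

A profile is a Nash equilibrium when each player is best-responding to the other.
Alice's best responses — vs L: V (payoff 10); vs M: U (payoff 14); vs N: U (payoff 13); vs O: W (payoff 15); vs P: U (payoff 15).
Bob's best responses — vs U: N (payoff 15); vs V: O (payoff 14); vs W: L (payoff 14); vs X: O (payoff 14).
The only mutual best response is (U, N); neither player gains by switching there.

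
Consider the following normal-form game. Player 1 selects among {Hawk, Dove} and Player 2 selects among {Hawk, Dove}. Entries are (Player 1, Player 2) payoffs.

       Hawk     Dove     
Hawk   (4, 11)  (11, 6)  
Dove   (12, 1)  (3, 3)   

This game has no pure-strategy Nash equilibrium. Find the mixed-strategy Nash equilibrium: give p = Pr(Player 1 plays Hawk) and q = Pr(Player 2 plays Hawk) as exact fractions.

In a mixed NE each player is indifferent between their pure strategies, so the opponent's mix sets the indifference.
Player 2 indifferent between Hawk and Dove: p·11 + (1−p)·1 = p·6 + (1−p)·3 ⟹ 1 + 10p = 3 + 3p ⟹ p = 2/7.
Player 1 indifferent between Hawk and Dove: q·4 + (1−q)·11 = q·12 + (1−q)·3 ⟹ 11 + (-7)q = 3 + 9q ⟹ q = 1/2.

p = 2/7, q = 1/2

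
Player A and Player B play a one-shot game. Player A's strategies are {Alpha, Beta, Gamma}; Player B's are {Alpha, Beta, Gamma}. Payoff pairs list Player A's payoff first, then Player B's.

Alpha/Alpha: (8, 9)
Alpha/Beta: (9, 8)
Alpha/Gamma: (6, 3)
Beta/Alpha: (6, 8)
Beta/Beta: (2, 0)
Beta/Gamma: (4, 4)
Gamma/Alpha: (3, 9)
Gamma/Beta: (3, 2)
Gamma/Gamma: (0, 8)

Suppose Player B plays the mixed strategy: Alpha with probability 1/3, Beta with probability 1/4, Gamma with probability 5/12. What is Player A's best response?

Player A's best reply maximizes expected payoff against the mix.
Alpha: (1/3)·8 + (1/4)·9 + (5/12)·6 = 89/12
Beta: (1/3)·6 + (1/4)·2 + (5/12)·4 = 25/6
Gamma: (1/3)·3 + (1/4)·3 + (5/12)·0 = 7/4
Highest expected payoff is 89/12, from Alpha.

Alpha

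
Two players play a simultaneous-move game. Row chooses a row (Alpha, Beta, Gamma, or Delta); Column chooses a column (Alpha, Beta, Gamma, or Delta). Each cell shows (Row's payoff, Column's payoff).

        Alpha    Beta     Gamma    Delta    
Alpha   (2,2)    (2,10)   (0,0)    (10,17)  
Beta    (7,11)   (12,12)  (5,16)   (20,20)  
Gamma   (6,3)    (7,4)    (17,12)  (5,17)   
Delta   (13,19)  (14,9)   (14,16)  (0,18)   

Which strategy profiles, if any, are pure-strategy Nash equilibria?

(Beta, Delta) and (Delta, Alpha)

Find each player's best response to every opponent strategy; NE are the intersections.
Row's best responses — vs Alpha: Delta (payoff 13); vs Beta: Delta (payoff 14); vs Gamma: Gamma (payoff 17); vs Delta: Beta (payoff 20).
Column's best responses — vs Alpha: Delta (payoff 17); vs Beta: Delta (payoff 20); vs Gamma: Delta (payoff 17); vs Delta: Alpha (payoff 19).
Mutual best responses occur at (Beta, Delta) and (Delta, Alpha); at each, neither player gains by switching.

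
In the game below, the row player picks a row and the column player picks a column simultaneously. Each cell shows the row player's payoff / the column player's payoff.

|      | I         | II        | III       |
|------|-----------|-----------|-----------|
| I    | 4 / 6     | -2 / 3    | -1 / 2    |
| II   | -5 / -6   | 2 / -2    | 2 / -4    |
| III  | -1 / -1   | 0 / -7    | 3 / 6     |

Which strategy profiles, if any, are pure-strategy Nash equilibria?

Check mutual best responses: a cell is a NE iff neither player can gain by unilaterally deviating.
The row player's best responses — vs I: I (payoff 4); vs II: II (payoff 2); vs III: III (payoff 3).
The column player's best responses — vs I: I (payoff 6); vs II: II (payoff -2); vs III: III (payoff 6).
Mutual best responses occur at (I, I), (II, II), and (III, III); at each, neither player gains by switching.

(I, I), (II, II), and (III, III)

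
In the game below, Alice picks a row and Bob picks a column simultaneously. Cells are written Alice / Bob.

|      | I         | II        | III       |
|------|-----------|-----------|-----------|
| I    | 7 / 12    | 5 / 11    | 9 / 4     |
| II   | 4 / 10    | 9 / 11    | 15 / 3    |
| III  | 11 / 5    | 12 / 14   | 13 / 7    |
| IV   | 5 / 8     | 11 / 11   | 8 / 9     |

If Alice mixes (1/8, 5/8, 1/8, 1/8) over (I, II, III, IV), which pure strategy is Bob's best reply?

II

Compute Bob's expected payoff from each pure strategy against the given mix.
I: (1/8)·12 + (5/8)·10 + (1/8)·5 + (1/8)·8 = 75/8
II: (1/8)·11 + (5/8)·11 + (1/8)·14 + (1/8)·11 = 91/8
III: (1/8)·4 + (5/8)·3 + (1/8)·7 + (1/8)·9 = 35/8
Highest expected payoff is 91/8, from II.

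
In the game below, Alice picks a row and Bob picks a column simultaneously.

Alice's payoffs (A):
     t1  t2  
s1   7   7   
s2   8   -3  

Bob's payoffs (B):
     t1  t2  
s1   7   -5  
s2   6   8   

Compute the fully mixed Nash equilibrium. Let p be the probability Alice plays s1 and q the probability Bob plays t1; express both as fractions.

p = 1/7, q = 10/11

In a mixed NE each player is indifferent between their pure strategies, so the opponent's mix sets the indifference.
Bob indifferent between t1 and t2: p·7 + (1−p)·6 = p·(-5) + (1−p)·8 ⟹ 6 + 1p = 8 + (-13)p ⟹ p = 1/7.
Alice indifferent between s1 and s2: q·7 + (1−q)·7 = q·8 + (1−q)·(-3) ⟹ 7 + 0q = (-3) + 11q ⟹ q = 10/11.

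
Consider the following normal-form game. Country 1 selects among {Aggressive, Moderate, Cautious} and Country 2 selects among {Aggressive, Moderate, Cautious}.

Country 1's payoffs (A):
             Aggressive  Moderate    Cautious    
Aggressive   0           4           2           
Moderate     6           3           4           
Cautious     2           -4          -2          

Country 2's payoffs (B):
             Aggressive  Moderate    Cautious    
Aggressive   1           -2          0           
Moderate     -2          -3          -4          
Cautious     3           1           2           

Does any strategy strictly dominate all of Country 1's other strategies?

Check whether one of Country 1's strategies beats all alternatives regardless of what the opponent does.
Aggressive is not dominant: against Aggressive, Moderate gives 6 > 0.
Moderate is not dominant: against Moderate, Aggressive gives 4 > 3.
Cautious is not dominant: against Aggressive, Moderate gives 6 > 2.
No single strategy is best against every opponent action.

No strictly dominant strategy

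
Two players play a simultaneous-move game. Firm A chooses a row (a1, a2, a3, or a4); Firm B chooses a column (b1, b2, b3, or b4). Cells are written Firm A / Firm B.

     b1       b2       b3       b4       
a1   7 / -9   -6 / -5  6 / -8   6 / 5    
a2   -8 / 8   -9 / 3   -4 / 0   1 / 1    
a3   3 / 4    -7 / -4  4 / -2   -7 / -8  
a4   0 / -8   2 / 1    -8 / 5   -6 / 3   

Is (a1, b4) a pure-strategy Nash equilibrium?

Yes

Holding Firm B at b4: Firm A gets 6 from a1, versus 1 from a2, -7 from a3, -6 from a4. No profitable deviation for Firm A.
Holding Firm A at a1: Firm B gets 5 from b4, versus -9 from b1, -5 from b2, -8 from b3. No profitable deviation for Firm B either.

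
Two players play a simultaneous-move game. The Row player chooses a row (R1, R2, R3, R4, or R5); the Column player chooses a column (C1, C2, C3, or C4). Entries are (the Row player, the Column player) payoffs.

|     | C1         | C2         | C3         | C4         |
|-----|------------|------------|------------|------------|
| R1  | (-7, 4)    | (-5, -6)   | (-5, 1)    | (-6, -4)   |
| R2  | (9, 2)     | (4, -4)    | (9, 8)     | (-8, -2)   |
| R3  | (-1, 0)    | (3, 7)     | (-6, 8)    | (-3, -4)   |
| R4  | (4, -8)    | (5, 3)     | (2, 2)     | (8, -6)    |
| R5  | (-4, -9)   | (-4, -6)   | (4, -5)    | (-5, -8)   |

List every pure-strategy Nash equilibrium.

(R2, C3) and (R4, C2)

A profile is a Nash equilibrium when each player is best-responding to the other.
The Row player's best responses — vs C1: R2 (payoff 9); vs C2: R4 (payoff 5); vs C3: R2 (payoff 9); vs C4: R4 (payoff 8).
The Column player's best responses — vs R1: C1 (payoff 4); vs R2: C3 (payoff 8); vs R3: C3 (payoff 8); vs R4: C2 (payoff 3); vs R5: C3 (payoff -5).
Mutual best responses occur at (R2, C3) and (R4, C2); at each, neither player gains by switching.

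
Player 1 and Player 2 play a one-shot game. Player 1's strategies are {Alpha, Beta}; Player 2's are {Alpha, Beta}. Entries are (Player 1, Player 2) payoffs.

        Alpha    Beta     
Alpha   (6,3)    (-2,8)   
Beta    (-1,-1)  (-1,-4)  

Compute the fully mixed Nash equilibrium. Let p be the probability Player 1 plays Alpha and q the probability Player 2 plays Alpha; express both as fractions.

Each player's mixing probability is pinned down by making the *other* player indifferent.
Player 2 indifferent between Alpha and Beta: p·3 + (1−p)·(-1) = p·8 + (1−p)·(-4) ⟹ (-1) + 4p = (-4) + 12p ⟹ p = 3/8.
Player 1 indifferent between Alpha and Beta: q·6 + (1−q)·(-2) = q·(-1) + (1−q)·(-1) ⟹ (-2) + 8q = (-1) + 0q ⟹ q = 1/8.

p = 3/8, q = 1/8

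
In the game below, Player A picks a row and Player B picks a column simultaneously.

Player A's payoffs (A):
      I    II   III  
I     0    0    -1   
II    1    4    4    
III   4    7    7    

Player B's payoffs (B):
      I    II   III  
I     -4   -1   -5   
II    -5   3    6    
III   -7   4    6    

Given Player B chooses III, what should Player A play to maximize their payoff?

With Player B fixed at III, Player A's payoffs are: I → -1, II → 4, III → 7.
The maximum is 7, achieved by III.

III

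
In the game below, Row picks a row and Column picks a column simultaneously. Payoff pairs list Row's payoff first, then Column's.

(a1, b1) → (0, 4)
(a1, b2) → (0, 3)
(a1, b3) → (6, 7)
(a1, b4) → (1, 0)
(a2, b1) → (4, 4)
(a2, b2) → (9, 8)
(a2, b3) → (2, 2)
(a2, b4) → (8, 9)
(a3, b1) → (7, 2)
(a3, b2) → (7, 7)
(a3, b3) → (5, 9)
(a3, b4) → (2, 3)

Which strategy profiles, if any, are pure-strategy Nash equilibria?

Find each player's best response to every opponent strategy; NE are the intersections.
Row's best responses — vs b1: a3 (payoff 7); vs b2: a2 (payoff 9); vs b3: a1 (payoff 6); vs b4: a2 (payoff 8).
Column's best responses — vs a1: b3 (payoff 7); vs a2: b4 (payoff 9); vs a3: b3 (payoff 9).
Mutual best responses occur at (a1, b3) and (a2, b4); at each, neither player gains by switching.

(a1, b3) and (a2, b4)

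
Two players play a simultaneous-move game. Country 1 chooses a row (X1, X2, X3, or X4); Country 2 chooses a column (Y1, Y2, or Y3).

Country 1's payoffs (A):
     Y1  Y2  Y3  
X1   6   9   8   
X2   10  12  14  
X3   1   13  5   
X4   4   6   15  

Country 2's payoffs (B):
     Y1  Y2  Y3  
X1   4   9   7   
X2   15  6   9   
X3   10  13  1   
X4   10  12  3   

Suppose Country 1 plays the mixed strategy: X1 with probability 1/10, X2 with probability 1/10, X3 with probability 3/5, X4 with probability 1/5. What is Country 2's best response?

Compute Country 2's expected payoff from each pure strategy against the given mix.
Y1: (1/10)·4 + (1/10)·15 + (3/5)·10 + (1/5)·10 = 99/10
Y2: (1/10)·9 + (1/10)·6 + (3/5)·13 + (1/5)·12 = 117/10
Y3: (1/10)·7 + (1/10)·9 + (3/5)·1 + (1/5)·3 = 14/5
Highest expected payoff is 117/10, from Y2.

Y2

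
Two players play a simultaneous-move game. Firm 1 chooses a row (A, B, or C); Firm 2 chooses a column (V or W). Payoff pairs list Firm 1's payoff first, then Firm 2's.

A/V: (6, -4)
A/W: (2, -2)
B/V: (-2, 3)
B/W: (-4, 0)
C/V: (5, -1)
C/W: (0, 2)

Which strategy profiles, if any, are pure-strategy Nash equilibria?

Check mutual best responses: a cell is a NE iff neither player can gain by unilaterally deviating.
Firm 1's best responses — vs V: A (payoff 6); vs W: A (payoff 2).
Firm 2's best responses — vs A: W (payoff -2); vs B: V (payoff 3); vs C: W (payoff 2).
The only mutual best response is (A, W); neither player gains by switching there.

(A, W)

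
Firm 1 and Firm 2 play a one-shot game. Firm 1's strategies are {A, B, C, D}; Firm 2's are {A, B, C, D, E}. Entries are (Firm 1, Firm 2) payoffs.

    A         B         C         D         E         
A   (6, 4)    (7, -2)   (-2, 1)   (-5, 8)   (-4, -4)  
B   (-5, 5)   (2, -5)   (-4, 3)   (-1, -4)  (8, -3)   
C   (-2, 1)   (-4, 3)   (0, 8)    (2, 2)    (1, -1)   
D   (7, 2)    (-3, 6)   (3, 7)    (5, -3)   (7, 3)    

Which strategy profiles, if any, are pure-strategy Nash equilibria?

(D, C)

Find each player's best response to every opponent strategy; NE are the intersections.
Firm 1's best responses — vs A: D (payoff 7); vs B: A (payoff 7); vs C: D (payoff 3); vs D: D (payoff 5); vs E: B (payoff 8).
Firm 2's best responses — vs A: D (payoff 8); vs B: A (payoff 5); vs C: C (payoff 8); vs D: C (payoff 7).
The only mutual best response is (D, C); neither player gains by switching there.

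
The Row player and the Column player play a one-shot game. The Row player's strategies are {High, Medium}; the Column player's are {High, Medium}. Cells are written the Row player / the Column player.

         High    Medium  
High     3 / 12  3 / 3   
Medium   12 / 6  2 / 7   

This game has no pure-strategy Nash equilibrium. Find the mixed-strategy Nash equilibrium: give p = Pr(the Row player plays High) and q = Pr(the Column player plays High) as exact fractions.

Each player's mixing probability is pinned down by making the *other* player indifferent.
The Column player indifferent between High and Medium: p·12 + (1−p)·6 = p·3 + (1−p)·7 ⟹ 6 + 6p = 7 + (-4)p ⟹ p = 1/10.
The Row player indifferent between High and Medium: q·3 + (1−q)·3 = q·12 + (1−q)·2 ⟹ 3 + 0q = 2 + 10q ⟹ q = 1/10.

p = 1/10, q = 1/10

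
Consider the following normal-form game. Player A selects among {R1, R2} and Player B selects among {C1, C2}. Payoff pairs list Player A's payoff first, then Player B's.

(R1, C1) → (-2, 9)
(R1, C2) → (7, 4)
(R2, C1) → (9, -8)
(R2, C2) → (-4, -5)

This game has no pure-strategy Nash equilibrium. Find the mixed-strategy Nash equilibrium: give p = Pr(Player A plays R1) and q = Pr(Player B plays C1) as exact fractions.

p = 3/8, q = 1/2

Each player's mixing probability is pinned down by making the *other* player indifferent.
Player B indifferent between C1 and C2: p·9 + (1−p)·(-8) = p·4 + (1−p)·(-5) ⟹ (-8) + 17p = (-5) + 9p ⟹ p = 3/8.
Player A indifferent between R1 and R2: q·(-2) + (1−q)·7 = q·9 + (1−q)·(-4) ⟹ 7 + (-9)q = (-4) + 13q ⟹ q = 1/2.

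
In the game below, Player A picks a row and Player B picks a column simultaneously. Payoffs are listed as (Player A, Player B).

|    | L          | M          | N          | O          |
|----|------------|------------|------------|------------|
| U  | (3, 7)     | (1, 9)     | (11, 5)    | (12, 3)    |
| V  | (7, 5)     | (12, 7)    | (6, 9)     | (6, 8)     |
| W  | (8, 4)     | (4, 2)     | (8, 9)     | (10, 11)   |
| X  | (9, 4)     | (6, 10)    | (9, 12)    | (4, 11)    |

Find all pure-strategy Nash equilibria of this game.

There is no pure-strategy Nash equilibrium

A profile is a Nash equilibrium when each player is best-responding to the other.
Player A's best responses — vs L: X (payoff 9); vs M: V (payoff 12); vs N: U (payoff 11); vs O: U (payoff 12).
Player B's best responses — vs U: M (payoff 9); vs V: N (payoff 9); vs W: O (payoff 11); vs X: N (payoff 12).
No cell has both players best-responding. For instance, Player A's best reply to L is X, but against X Player B prefers N over L.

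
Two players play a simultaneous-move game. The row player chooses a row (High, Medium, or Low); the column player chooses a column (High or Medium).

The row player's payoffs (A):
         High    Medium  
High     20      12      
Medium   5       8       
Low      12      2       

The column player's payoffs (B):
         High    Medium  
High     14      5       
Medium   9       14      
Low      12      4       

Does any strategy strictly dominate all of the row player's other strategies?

Check whether one of the row player's strategies beats all alternatives regardless of what the opponent does.
High strictly dominates: vs High: 20 > each of {5, 12}; vs Medium: 12 > each of {8, 2}.

High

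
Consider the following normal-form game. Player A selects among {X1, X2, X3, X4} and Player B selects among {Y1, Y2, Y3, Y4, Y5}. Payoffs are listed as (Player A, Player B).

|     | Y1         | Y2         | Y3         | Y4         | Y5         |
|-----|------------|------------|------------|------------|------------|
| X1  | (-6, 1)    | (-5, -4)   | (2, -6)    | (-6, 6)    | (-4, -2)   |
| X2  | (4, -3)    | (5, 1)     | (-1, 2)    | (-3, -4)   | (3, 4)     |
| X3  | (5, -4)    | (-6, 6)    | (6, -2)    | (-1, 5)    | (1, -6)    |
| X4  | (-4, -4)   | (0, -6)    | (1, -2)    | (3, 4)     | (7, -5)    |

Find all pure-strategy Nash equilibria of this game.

Find each player's best response to every opponent strategy; NE are the intersections.
Player A's best responses — vs Y1: X3 (payoff 5); vs Y2: X2 (payoff 5); vs Y3: X3 (payoff 6); vs Y4: X4 (payoff 3); vs Y5: X4 (payoff 7).
Player B's best responses — vs X1: Y4 (payoff 6); vs X2: Y5 (payoff 4); vs X3: Y2 (payoff 6); vs X4: Y4 (payoff 4).
The only mutual best response is (X4, Y4); neither player gains by switching there.

(X4, Y4)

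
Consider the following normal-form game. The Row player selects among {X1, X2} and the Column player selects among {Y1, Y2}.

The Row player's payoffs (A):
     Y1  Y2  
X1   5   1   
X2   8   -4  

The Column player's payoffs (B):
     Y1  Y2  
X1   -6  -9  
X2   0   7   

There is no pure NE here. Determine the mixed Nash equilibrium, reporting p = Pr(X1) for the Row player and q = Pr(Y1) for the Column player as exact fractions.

In a mixed NE each player is indifferent between their pure strategies, so the opponent's mix sets the indifference.
The Column player indifferent between Y1 and Y2: p·(-6) + (1−p)·0 = p·(-9) + (1−p)·7 ⟹ 0 + (-6)p = 7 + (-16)p ⟹ p = 7/10.
The Row player indifferent between X1 and X2: q·5 + (1−q)·1 = q·8 + (1−q)·(-4) ⟹ 1 + 4q = (-4) + 12q ⟹ q = 5/8.

p = 7/10, q = 5/8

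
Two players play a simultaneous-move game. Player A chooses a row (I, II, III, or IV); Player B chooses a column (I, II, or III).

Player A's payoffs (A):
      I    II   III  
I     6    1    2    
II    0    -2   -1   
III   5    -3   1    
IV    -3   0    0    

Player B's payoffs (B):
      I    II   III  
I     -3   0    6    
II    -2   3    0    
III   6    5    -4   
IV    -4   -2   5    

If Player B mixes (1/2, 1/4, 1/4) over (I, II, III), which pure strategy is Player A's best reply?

I

Player A's best reply maximizes expected payoff against the mix.
I: (1/2)·6 + (1/4)·1 + (1/4)·2 = 15/4
II: (1/2)·0 + (1/4)·(-2) + (1/4)·(-1) = -3/4
III: (1/2)·5 + (1/4)·(-3) + (1/4)·1 = 2
IV: (1/2)·(-3) + (1/4)·0 + (1/4)·0 = -3/2
Highest expected payoff is 15/4, from I.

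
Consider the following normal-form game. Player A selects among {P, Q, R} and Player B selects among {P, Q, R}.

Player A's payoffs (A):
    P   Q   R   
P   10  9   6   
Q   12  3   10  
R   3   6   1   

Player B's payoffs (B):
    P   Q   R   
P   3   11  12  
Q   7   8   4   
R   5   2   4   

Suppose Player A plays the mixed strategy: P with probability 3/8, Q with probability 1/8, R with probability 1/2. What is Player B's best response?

R

Compute Player B's expected payoff from each pure strategy against the given mix.
P: (3/8)·3 + (1/8)·7 + (1/2)·5 = 9/2
Q: (3/8)·11 + (1/8)·8 + (1/2)·2 = 49/8
R: (3/8)·12 + (1/8)·4 + (1/2)·4 = 7
Highest expected payoff is 7, from R.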